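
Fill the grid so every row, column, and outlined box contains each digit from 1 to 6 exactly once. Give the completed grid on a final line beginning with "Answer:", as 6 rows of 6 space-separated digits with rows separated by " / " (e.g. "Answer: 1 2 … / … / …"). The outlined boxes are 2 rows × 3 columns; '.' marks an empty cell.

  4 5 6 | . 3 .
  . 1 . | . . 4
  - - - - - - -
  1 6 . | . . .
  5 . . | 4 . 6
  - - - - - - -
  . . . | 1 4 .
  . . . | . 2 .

Step 1. [r6c4∈{3,5,6}] across box 6, 6 lands solely at r6c4. So r6c4=6.
Step 2. [r6c1∈{3}] r6c1's peers cover all but 3, so r6c1=3.
Step 3. [r3c4∈{2,3,5}] r3c4 is the only open cell in col 4 admitting 3, so r3c4=3.
Step 4. [r5c2∈{2}] only 2 remains possible at r5c2. So r5c2=2.
Step 5. [r4c3∈{2,3}] across row 4, 2 lands solely at r4c3. So r4c3=2.
Step 6. [r6c6∈{5}] only 5 remains possible at r6c6, so r6c6=5.
Step 7. [r1c4∈{2}] r1c4 has the single candidate 2 ⇒ r1c4=2.
Step 8. [r2c5∈{5,6}] 6 has one home in row 2: r2c5, so r2c5=6.
Step 9. [r3c3∈{4}] r3c3 has the single candidate 4 ⇒ r3c3=4.
Step 10. [r4c5∈{1}] only 1 remains possible at r4c5 ⇒ r4c5=1.
Step 11. [r6c3∈{1}] only 1 remains possible at r6c3, so r6c3=1.
Step 12. [r5c3∈{5}] only 5 remains possible at r5c3 ⇒ r5c3=5.
Step 13. [r2c4∈{5}] nothing but 5 survives at r2c4. So r2c4=5.
Step 14. [r6c2∈{4}] r6c2's peers cover all but 4. So r6c2=4.
Step 15. [r1c6∈{1}] r1c6 has the single candidate 1, so r1c6=1.
Step 16. [r4c2∈{3}] r4c2 is down to just 3, so r4c2=3.
Step 17. [r5c6∈{3}] only 3 remains possible at r5c6, so r5c6=3.
Step 18. [r3c6∈{2}] nothing but 2 survives at r3c6 ⇒ r3c6=2.
Step 19. [r2c1∈{2}] nothing but 2 survives at r2c1, so r2c1=2.
Step 20. [r5c1∈{6}] r5c1 has the single candidate 6, so r5c1=6.
Step 21. [r2c3∈{3}] nothing but 3 survives at r2c3. So r2c3=3.
Step 22. [r3c5∈{5}] nothing but 5 survives at r3c5 ⇒ r3c5=5.

Answer: 4 5 6 2 3 1 / 2 1 3 5 6 4 / 1 6 4 3 5 2 / 5 3 2 4 1 6 / 6 2 5 1 4 3 / 3 4 1 6 2 5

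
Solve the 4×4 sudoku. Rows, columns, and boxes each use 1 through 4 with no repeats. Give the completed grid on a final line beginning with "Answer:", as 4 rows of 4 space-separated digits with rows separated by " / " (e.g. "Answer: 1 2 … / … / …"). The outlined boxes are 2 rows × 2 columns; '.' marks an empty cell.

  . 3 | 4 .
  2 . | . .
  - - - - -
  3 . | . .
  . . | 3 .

Step 1. [r4c1∈{1,4}] 4 has one home in col 1: r4c1. So r4c1=4.
Step 2. [r2c3∈{1}] r2c3's peers cover all but 1 ⇒ r2c3=1.
Step 3. [r3c3∈{2}] r3c3's peers cover all but 2 ⇒ r3c3=2.
Step 4. [r3c2∈{1}] r3c2's peers cover all but 1. So r3c2=1.
Step 5. [r1c1∈{1}] r1c1 is down to just 1, so r1c1=1.
Step 6. [r3c4∈{4}] nothing but 4 survives at r3c4, so r3c4=4.
Step 7. [r2c4∈{3}] r2c4 has the single candidate 3 ⇒ r2c4=3.
Step 8. [r2c2∈{4}] nothing but 4 survives at r2c2. So r2c2=4.
Step 9. [r4c4∈{1}] only 1 remains possible at r4c4 ⇒ r4c4=1.
Step 10. [r4c2∈{2}] r4c2 is down to just 2. So r4c2=2.
Step 11. [r1c4∈{2}] r1c4 has the single candidate 2 ⇒ r1c4=2.

Answer: 1 3 4 2 / 2 4 1 3 / 3 1 2 4 / 4 2 3 1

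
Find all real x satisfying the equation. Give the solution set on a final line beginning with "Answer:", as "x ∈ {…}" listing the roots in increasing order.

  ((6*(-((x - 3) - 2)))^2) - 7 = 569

Step 1. [((6*(-((x - 3) - 2)))^2) - 7 = 569] peel the -7: add 7 from each side, so sub: (6*(-((x - 3) - 2)))^2 = 576.
Step 2. [(6*(-((x - 3) - 2)))^2 = 576] 576 ≥ 0, LHS is (·)² — take ±√, so sqrt: 6*(-((x - 3) - 2)) = 24 or -24.
Step 3. [6*(-((x - 3) - 2)) = 24 or -24] 6·(inner) — divide through by 6 ⇒ div: -((x - 3) - 2) = 4 or -4.
Step 4. [-((x - 3) - 2) = 4 or -4] LHS negated; negate both sides. So neg: (x - 3) - 2 = -4 or 4.
Step 5. [(x - 3) - 2 = -4 or 4] 2 comes off first (add 2) ⇒ sub: x - 3 = -2 or 6.
Step 6. [x - 3 = -2 or 6] the outer -3 inverts by adding 3, so sub: x = 1 or 9.

Answer: x ∈ {1, 9}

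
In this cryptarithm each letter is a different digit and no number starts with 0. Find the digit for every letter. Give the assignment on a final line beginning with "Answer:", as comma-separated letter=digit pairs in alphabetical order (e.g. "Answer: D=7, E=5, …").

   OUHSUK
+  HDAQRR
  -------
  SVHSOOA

Step 1. [col 1: K + R ≡ A (mod 10)] column 1 (K + R ≡ A (mod 10), carry-in 0) doesn't pin K yet; pick K=5 and continue. So K=5.
Step 2. [col 1: K + R ≡ A (mod 10)] several values work for A in column 1 (K + R ≡ A (mod 10), carry-in 0); try A=9, so A=9.
Step 3. [col 1: K + R ≡ A (mod 10)] from column 1 (K=5, A=9, carry-in 0, digits 5,9 already taken and all letters distinct): R must equal 4, so R=4.
Step 4. [col 2: U + R ≡ O (mod 10)] several values work for O in column 2 (U + R ≡ O (mod 10), carry-in 0); try O=7, so O=7.
Step 5. [col 2: U + R ≡ O (mod 10)] from column 2 (R=4, O=7, carry-in 0, digits 4,5,7,9 already taken and all letters distinct): U must equal 3. So U=3.
Step 6. [col 3: S + Q ≡ O (mod 10)] several values work for Q in column 3 (S + Q ≡ O (mod 10), carry-in 0); try Q=6. So Q=6.
Step 7. [col 3: S + Q ≡ O (mod 10)] column 3 reads S+Q+carry(0)=O with Q=6, O=7; with digits 3,4,5,6,7,9 already taken and all letters distinct, the only value for S is 1, so S=1.
Step 8. [col 4: H + A ≡ S (mod 10)] in column 4 we have H+A≡S with carry-in 0; given A=9, S=1 and digits 1,3,4,5,6,7,9 already taken and all letters distinct, that pins H to 2 ⇒ H=2.
Step 9. [col 5: U + D ≡ H (mod 10)] column 5: given U=3, H=2, carry-in 1, and digits 1,2,3,4,5,6,7,9 already taken and all letters distinct, U+D≡H (mod 10) forces D=8. So D=8.
Step 10. [col 6: O + H ≡ V (mod 10)] column 6 reads O+H+carry(1)=V with O=7, H=2; with digits 1,2,3,4,5,6,7,8,9 already taken and all letters distinct, the only value for V is 0, so V=0.

Answer: A=9, D=8, H=2, K=5, O=7, Q=6, R=4, S=1, U=3, V=0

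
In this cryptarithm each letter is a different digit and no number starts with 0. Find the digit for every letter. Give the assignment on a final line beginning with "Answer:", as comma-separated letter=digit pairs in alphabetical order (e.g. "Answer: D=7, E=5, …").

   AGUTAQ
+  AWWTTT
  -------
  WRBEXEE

Step 1. [col 1: Q + T ≡ E (mod 10)] Q=8 is one option consistent with column 1 (Q + T ≡ E (mod 10), carry-in 0) — take it, so Q=8.
Step 2. [W] adding two 6-digit numbers gives at most 6+1 digits, and here it does — W is that final carry and must be 1. So W=1.
Step 3. [col 1: Q + T ≡ E (mod 10)] E=4 is one option consistent with column 1 (Q + T ≡ E (mod 10), carry-in 0) — take it ⇒ E=4.
Step 4. [col 1: Q + T ≡ E (mod 10)] in column 1 we have Q+T≡E with carry-in 0; given Q=8, E=4 and digits 1,4,8 already taken and all letters distinct, that pins T to 6. So T=6.
Step 5. [col 2: A + T ≡ E (mod 10)] column 2: given T=6, E=4, carry-in 1, and digits 1,4,6,8 already taken and all letters distinct, A+T≡E (mod 10) forces A=7 ⇒ A=7.
Step 6. [col 3: T + T ≡ X (mod 10)] column 3: given T=6, carry-in 1, and digits 1,4,6,7,8 already taken and all letters distinct, T+T≡X (mod 10) forces X=3 ⇒ X=3.
Step 7. [col 4: U + W ≡ E (mod 10)] column 4 reads U+W+carry(1)=E with W=1, E=4; with digits 1,3,4,6,7,8 already taken and all letters distinct, the only value for U is 2, so U=2.
Step 8. [col 5: G + W ≡ B (mod 10)] in column 5 we have G+W≡B with carry-in 0; given W=1 and digits 1,2,3,4,6,7,8 already taken and all letters distinct, that pins B to 0. So B=0.
Step 9. [col 5: G + W ≡ B (mod 10)] in column 5 we have G+W≡B with carry-in 0; given W=1, B=0 and digits 0,1,2,3,4,6,7,8 already taken and all letters distinct, that pins G to 9 ⇒ G=9.
Step 10. [col 6: A + A ≡ R (mod 10)] column 6 reads A+A+carry(1)=R with A=7; with digits 0,1,2,3,4,6,7,8,9 already taken and all letters distinct, the only value for R is 5 ⇒ R=5.

Answer: A=7, B=0, E=4, G=9, Q=8, R=5, T=6, U=2, W=1, X=3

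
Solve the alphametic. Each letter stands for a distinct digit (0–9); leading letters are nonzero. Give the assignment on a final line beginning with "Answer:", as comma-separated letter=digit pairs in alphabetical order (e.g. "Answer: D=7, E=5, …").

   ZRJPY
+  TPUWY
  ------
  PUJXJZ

Step 1. [col 1: Y + Y ≡ Z (mod 10)] no forcing yet in column 1 (carry-in 0); Z=4 is free and consistent — try it. So Z=4.
Step 2. [col 1: Y + Y ≡ Z (mod 10)] column 1 (Y + Y ≡ Z (mod 10), carry-in 0) doesn't pin Y yet; pick Y=2 and continue ⇒ Y=2.
Step 3. [col 2: P + W ≡ J (mod 10)] several values work for P in column 2 (P + W ≡ J (mod 10), carry-in 0); try P=1. So P=1.
Step 4. [col 2: P + W ≡ J (mod 10)] W=6 is one option consistent with column 2 (P + W ≡ J (mod 10), carry-in 0) — take it. So W=6.
Step 5. [col 2: P + W ≡ J (mod 10)] from column 2 (P=1, W=6, carry-in 0, digits 1,2,4,6 already taken and all letters distinct): J must equal 7. So J=7.
Step 6. [col 3: J + U ≡ X (mod 10)] column 3 (J + U ≡ X (mod 10), carry-in 0) doesn't pin X yet; pick X=0 and continue. So X=0.
Step 7. [col 3: J + U ≡ X (mod 10)] column 3 reads J+U+carry(0)=X with J=7, X=0; with digits 0,1,2,4,6,7 already taken and all letters distinct, the only value for U is 3. So U=3.
Step 8. [col 4: R + P ≡ J (mod 10)] from column 4 (P=1, J=7, carry-in 1, digits 0,1,2,3,4,6,7 already taken and all letters distinct): R must equal 5, so R=5.
Step 9. [col 5: Z + T ≡ U (mod 10)] in column 5 we have Z+T≡U with carry-in 0; given Z=4, U=3 and digits 0,1,2,3,4,5,6,7 already taken and all letters distinct, that pins T to 9. So T=9.

Answer: J=7, P=1, R=5, T=9, U=3, W=6, X=0, Y=2, Z=4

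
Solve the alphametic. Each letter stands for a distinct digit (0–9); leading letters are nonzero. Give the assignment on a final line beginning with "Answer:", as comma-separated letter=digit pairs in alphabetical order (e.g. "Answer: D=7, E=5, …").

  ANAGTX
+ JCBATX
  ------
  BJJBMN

Step 1. [col 1: X + X ≡ N (mod 10)] several values work for X in column 1 (X + X ≡ N (mod 10), carry-in 0); try X=6. So X=6.
Step 2. [col 1: X + X ≡ N (mod 10)] column 1: given X=6, carry-in 0, and digits 6 already taken and all letters distinct, X+X≡N (mod 10) forces N=2. So N=2.
Step 3. [col 2: T + T ≡ M (mod 10)] M=7 is one option consistent with column 2 (T + T ≡ M (mod 10), carry-in 1) — take it, so M=7.
Step 4. [col 2: T + T ≡ M (mod 10)] T=8 is one option consistent with column 2 (T + T ≡ M (mod 10), carry-in 1) — take it, so T=8.
Step 5. [col 3: G + A ≡ B (mod 10)] no forcing yet in column 3 (carry-in 1); A=5 is free and consistent — try it ⇒ A=5.
Step 6. [col 3: G + A ≡ B (mod 10)] column 3 (G + A ≡ B (mod 10), carry-in 1) doesn't pin G yet; pick G=3 and continue, so G=3.
Step 7. [col 3: G + A ≡ B (mod 10)] from column 3 (G=3, A=5, carry-in 1, digits 2,3,5,6,7,8 already taken and all letters distinct): B must equal 9. So B=9.
Step 8. [col 4: A + B ≡ J (mod 10)] from column 4 (A=5, B=9, carry-in 0, digits 2,3,5,6,7,8,9 already taken and all letters distinct): J must equal 4, so J=4.
Step 9. [col 5: N + C ≡ J (mod 10)] column 5 reads N+C+carry(1)=J with N=2, J=4; with digits 2,3,4,5,6,7,8,9 already taken and all letters distinct, the only value for C is 1, so C=1.

Answer: A=5, B=9, C=1, G=3, J=4, M=7, N=2, T=8, X=6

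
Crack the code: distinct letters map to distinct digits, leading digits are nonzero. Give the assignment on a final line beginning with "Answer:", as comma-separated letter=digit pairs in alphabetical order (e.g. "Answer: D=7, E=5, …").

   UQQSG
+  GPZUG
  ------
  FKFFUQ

Step 1. [F] the sum has 6 digits but both addends have 5; that extra leading digit F is the final carry, namely 1, so F=1.
Step 2. [col 1: G + G ≡ Q (mod 10)] no forcing yet in column 1 (carry-in 0); Q=6 is free and consistent — try it ⇒ Q=6.
Step 3. [col 1: G + G ≡ Q (mod 10)] column 1 (G + G ≡ Q (mod 10), carry-in 0) doesn't pin G yet; pick G=3 and continue, so G=3.
Step 4. [col 2: S + U ≡ U (mod 10)] in column 2 we have S+U≡U with carry-in 0; given nothing yet and digits 1,3,6 already taken and all letters distinct, that pins S to 0, so S=0.
Step 5. [col 2: S + U ≡ U (mod 10)] U=8 is one option consistent with column 2 (S + U ≡ U (mod 10), carry-in 0) — take it. So U=8.
Step 6. [col 3: Q + Z ≡ F (mod 10)] column 3: given Q=6, F=1, carry-in 0, and digits 0,1,3,6,8 already taken and all letters distinct, Q+Z≡F (mod 10) forces Z=5. So Z=5.
Step 7. [col 4: Q + P ≡ F (mod 10)] in column 4 we have Q+P≡F with carry-in 1; given Q=6, F=1 and digits 0,1,3,5,6,8 already taken and all letters distinct, that pins P to 4, so P=4.
Step 8. [col 5: U + G ≡ K (mod 10)] from column 5 (U=8, G=3, carry-in 1, digits 0,1,3,4,5,6,8 already taken and all letters distinct): K must equal 2 ⇒ K=2.

Answer: F=1, G=3, K=2, P=4, Q=6, S=0, U=8, Z=5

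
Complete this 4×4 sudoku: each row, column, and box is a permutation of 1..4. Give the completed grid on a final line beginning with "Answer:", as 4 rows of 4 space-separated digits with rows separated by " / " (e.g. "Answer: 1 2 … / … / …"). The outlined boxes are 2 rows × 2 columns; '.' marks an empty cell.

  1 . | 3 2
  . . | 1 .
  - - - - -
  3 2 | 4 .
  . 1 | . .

Step 1. [r2c4∈{4}] only 4 remains possible at r2c4. So r2c4=4.
Step 2. [r4c4∈{3}] nothing but 3 survives at r4c4. So r4c4=3.
Step 3. [r2c2∈{3}] r2c2's peers cover all but 3, so r2c2=3.
Step 4. [r4c1∈{4}] r4c1 is down to just 4. So r4c1=4.
Step 5. [r4c3∈{2}] r4c3's peers cover all but 2, so r4c3=2.
Step 6. [r2c1∈{2}] r2c1's peers cover all but 2, so r2c1=2.
Step 7. [r3c4∈{1}] only 1 remains possible at r3c4. So r3c4=1.
Step 8. [r1c2∈{4}] r1c2 has the single candidate 4 ⇒ r1c2=4.

Answer: 1 4 3 2 / 2 3 1 4 / 3 2 4 1 / 4 1 2 3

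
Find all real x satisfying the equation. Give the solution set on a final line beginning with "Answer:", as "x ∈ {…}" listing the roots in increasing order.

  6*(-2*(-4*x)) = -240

Step 1. [6*(-2*(-4*x)) = -240] LHS = 6·(…); ÷6 both sides. So div: -2*(-4*x) = -40.
Step 2. [-2*(-4*x) = -40] divide by the outer -2. So div: -4*x = 20.
Step 3. [-4*x = 20] -4 out front; divide by -4, so div: x = -5.

Answer: x ∈ {-5}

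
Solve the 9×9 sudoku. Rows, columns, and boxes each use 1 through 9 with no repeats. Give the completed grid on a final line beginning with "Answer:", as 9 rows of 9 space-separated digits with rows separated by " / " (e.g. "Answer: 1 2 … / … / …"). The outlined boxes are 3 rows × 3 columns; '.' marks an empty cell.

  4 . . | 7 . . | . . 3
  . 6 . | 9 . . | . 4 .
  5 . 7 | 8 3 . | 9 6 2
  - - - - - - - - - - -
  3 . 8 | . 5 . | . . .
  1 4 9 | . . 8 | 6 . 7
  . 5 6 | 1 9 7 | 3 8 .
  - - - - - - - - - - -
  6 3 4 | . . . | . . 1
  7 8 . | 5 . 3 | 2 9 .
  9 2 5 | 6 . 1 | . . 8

Step 1. [r5c5∈{2}] r5c5 has the single candidate 2, so r5c5=2.
Step 2. [r2c7∈{1,5,7,8}] in row 2, 7 fits only at r2c7 ⇒ r2c7=7.
Step 3. [r9c7∈{4}] r9c7's peers cover all but 4. So r9c7=4.
Step 4. [r2c9∈{5}] only 5 remains possible at r2c9 ⇒ r2c9=5.
Step 5. [r1c8∈{1}] r1c8 is down to just 1. So r1c8=1.
Step 6. [r2c6∈{2}] only 2 remains possible at r2c6, so r2c6=2.
Step 7. [r4c4∈{4}] nothing but 4 survives at r4c4 ⇒ r4c4=4.
Step 8. [r9c5∈{7}] only 7 remains possible at r9c5. So r9c5=7.
Step 9. [r5c8∈{5}] r5c8 has the single candidate 5 ⇒ r5c8=5.
Step 10. [r3c2∈{1}] only 1 remains possible at r3c2 ⇒ r3c2=1.
Step 11. [r4c6∈{6}] only 6 remains possible at r4c6. So r4c6=6.
Step 12. [r4c9∈{9}] nothing but 9 survives at r4c9, so r4c9=9.
Step 13. [r4c2∈{7}] r4c2 has the single candidate 7. So r4c2=7.
Step 14. [r2c5∈{1}] nothing but 1 survives at r2c5, so r2c5=1.
Step 15. [r7c8∈{7}] r7c8's peers cover all but 7. So r7c8=7.
Step 16. [r8c5∈{4}] nothing but 4 survives at r8c5 ⇒ r8c5=4.
Step 17. [r9c8∈{3}] only 3 remains possible at r9c8. So r9c8=3.
Step 18. [r1c7∈{8}] r1c7 is down to just 8. So r1c7=8.
Step 19. [r1c6∈{5}] only 5 remains possible at r1c6, so r1c6=5.
Step 20. [r3c6∈{4}] r3c6 has the single candidate 4 ⇒ r3c6=4.
Step 21. [r6c9∈{4}] r6c9's peers cover all but 4 ⇒ r6c9=4.
Step 22. [r5c4∈{3}] nothing but 3 survives at r5c4. So r5c4=3.
Step 23. [r2c1∈{8}] nothing but 8 survives at r2c1 ⇒ r2c1=8.
Step 24. [r8c9∈{6}] only 6 remains possible at r8c9. So r8c9=6.
Step 25. [r6c1∈{2}] r6c1's peers cover all but 2, so r6c1=2.
Step 26. [r7c5∈{8}] only 8 remains possible at r7c5 ⇒ r7c5=8.
Step 27. [r1c3∈{2}] r1c3 is down to just 2 ⇒ r1c3=2.
Step 28. [r1c5∈{6}] r1c5's peers cover all but 6 ⇒ r1c5=6.
Step 29. [r2c3∈{3}] r2c3's peers cover all but 3. So r2c3=3.
Step 30. [r4c7∈{1}] r4c7's peers cover all but 1, so r4c7=1.
Step 31. [r7c4∈{2}] r7c4 is down to just 2. So r7c4=2.
Step 32. [r1c2∈{9}] r1c2's peers cover all but 9, so r1c2=9.
Step 33. [r7c6∈{9}] r7c6's peers cover all but 9, so r7c6=9.
Step 34. [r7c7∈{5}] nothing but 5 survives at r7c7 ⇒ r7c7=5.
Step 35. [r8c3∈{1}] r8c3 has the single candidate 1 ⇒ r8c3=1.
Step 36. [r4c8∈{2}] r4c8 is down to just 2, so r4c8=2.

Answer: 4 9 2 7 6 5 8 1 3 / 8 6 3 9 1 2 7 4 5 / 5 1 7 8 3 4 9 6 2 / 3 7 8 4 5 6 1 2 9 / 1 4 9 3 2 8 6 5 7 / 2 5 6 1 9 7 3 8 4 / 6 3 4 2 8 9 5 7 1 / 7 8 1 5 4 3 2 9 6 / 9 2 5 6 7 1 4 3 8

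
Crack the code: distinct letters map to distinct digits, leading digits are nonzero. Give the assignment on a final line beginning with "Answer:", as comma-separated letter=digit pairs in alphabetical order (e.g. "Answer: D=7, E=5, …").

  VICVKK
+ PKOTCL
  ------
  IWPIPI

Step 1. [col 1: K + L ≡ I (mod 10)] I=3 is one option consistent with column 1 (K + L ≡ I (mod 10), carry-in 0) — take it. So I=3.
Step 2. [col 1: K + L ≡ I (mod 10)] column 1 (K + L ≡ I (mod 10), carry-in 0) doesn't pin K yet; pick K=4 and continue, so K=4.
Step 3. [col 1: K + L ≡ I (mod 10)] column 1 reads K+L+carry(0)=I with K=4, I=3; with digits 3,4 already taken and all letters distinct, the only value for L is 9 ⇒ L=9.
Step 4. [col 2: K + C ≡ P (mod 10)] no forcing yet in column 2 (carry-in 1); P=1 is free and consistent — try it ⇒ P=1.
Step 5. [col 2: K + C ≡ P (mod 10)] in column 2 we have K+C≡P with carry-in 1; given K=4, P=1 and digits 1,3,4,9 already taken and all letters distinct, that pins C to 6. So C=6.
Step 6. [col 3: V + T ≡ I (mod 10)] V=2 is one option consistent with column 3 (V + T ≡ I (mod 10), carry-in 1) — take it. So V=2.
Step 7. [col 3: V + T ≡ I (mod 10)] in column 3 we have V+T≡I with carry-in 1; given V=2, I=3 and digits 1,2,3,4,6,9 already taken and all letters distinct, that pins T to 0 ⇒ T=0.
Step 8. [col 4: C + O ≡ P (mod 10)] from column 4 (C=6, P=1, carry-in 0, digits 0,1,2,3,4,6,9 already taken and all letters distinct): O must equal 5. So O=5.
Step 9. [col 5: I + K ≡ W (mod 10)] column 5 reads I+K+carry(1)=W with I=3, K=4; with digits 0,1,2,3,4,5,6,9 already taken and all letters distinct, the only value for W is 8. So W=8.

Answer: C=6, I=3, K=4, L=9, O=5, P=1, T=0, V=2, W=8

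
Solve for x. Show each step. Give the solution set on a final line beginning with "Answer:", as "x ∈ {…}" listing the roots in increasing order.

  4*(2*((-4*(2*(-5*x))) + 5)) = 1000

Step 1. [4*(2*((-4*(2*(-5*x))) + 5)) = 1000] 4 out front; divide by 4. So div: 2*((-4*(2*(-5*x))) + 5) = 250.
Step 2. [2*((-4*(2*(-5*x))) + 5) = 250] divide by the outer 2. So div: (-4*(2*(-5*x))) + 5 = 125.
Step 3. [(-4*(2*(-5*x))) + 5 = 125] 5 comes off first (subtract 5) ⇒ sub: -4*(2*(-5*x)) = 120.
Step 4. [-4*(2*(-5*x)) = 120] -4·(inner) — divide through by -4 ⇒ div: 2*(-5*x) = -30.
Step 5. [2*(-5*x) = -30] 2·(inner) — divide through by 2. So div: -5*x = -15.
Step 6. [-5*x = -15] LHS = -5·(…); ÷-5 both sides, so div: x = 3.

Answer: x ∈ {3}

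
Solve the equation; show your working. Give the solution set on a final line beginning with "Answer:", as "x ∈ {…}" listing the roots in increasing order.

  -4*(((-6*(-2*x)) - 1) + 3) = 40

Step 1. [-4*(((-6*(-2*x)) - 1) + 3) = 40] -4 out front; divide by -4. So div: ((-6*(-2*x)) - 1) + 3 = -10.
Step 2. [((-6*(-2*x)) - 1) + 3 = -10] peel the +3: subtract 3 from each side. So sub: (-6*(-2*x)) - 1 = -13.
Step 3. [(-6*(-2*x)) - 1 = -13] 1 comes off first (add 1). So sub: -6*(-2*x) = -12.
Step 4. [-6*(-2*x) = -12] -6 out front; divide by -6. So div: -2*x = 2.
Step 5. [-2*x = 2] -2·(inner) — divide through by -2, so div: x = -1.

Answer: x ∈ {-1}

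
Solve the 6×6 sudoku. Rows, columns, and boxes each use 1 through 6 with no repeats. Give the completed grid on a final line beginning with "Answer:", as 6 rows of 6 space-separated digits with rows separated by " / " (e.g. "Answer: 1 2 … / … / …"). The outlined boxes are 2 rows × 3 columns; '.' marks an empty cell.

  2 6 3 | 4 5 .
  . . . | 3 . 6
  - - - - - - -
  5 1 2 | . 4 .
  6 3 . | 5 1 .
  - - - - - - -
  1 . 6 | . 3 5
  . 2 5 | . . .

Step 1. [r2c1∈{4}] r2c1 has the single candidate 4, so r2c1=4.
Step 2. [r6c4∈{1,6}] in col 4, 1 fits only at r6c4 ⇒ r6c4=1.
Step 3. [r1c6∈{1}] r1c6's peers cover all but 1 ⇒ r1c6=1.
Step 4. [r6c1∈{3}] r6c1 has the single candidate 3 ⇒ r6c1=3.
Step 5. [r5c4∈{2}] r5c4 is down to just 2. So r5c4=2.
Step 6. [r3c6∈{3}] r3c6 has the single candidate 3. So r3c6=3.
Step 7. [r2c3∈{1}] r2c3's peers cover all but 1 ⇒ r2c3=1.
Step 8. [r2c2∈{5}] r2c2 is down to just 5. So r2c2=5.
Step 9. [r4c6∈{2}] nothing but 2 survives at r4c6, so r4c6=2.
Step 10. [r3c4∈{6}] only 6 remains possible at r3c4. So r3c4=6.
Step 11. [r6c6∈{4}] nothing but 4 survives at r6c6, so r6c6=4.
Step 12. [r5c2∈{4}] r5c2 has the single candidate 4 ⇒ r5c2=4.
Step 13. [r2c5∈{2}] only 2 remains possible at r2c5, so r2c5=2.
Step 14. [r6c5∈{6}] r6c5's peers cover all but 6 ⇒ r6c5=6.
Step 15. [r4c3∈{4}] r4c3 has the single candidate 4. So r4c3=4.

Answer: 2 6 3 4 5 1 / 4 5 1 3 2 6 / 5 1 2 6 4 3 / 6 3 4 5 1 2 / 1 4 6 2 3 5 / 3 2 5 1 6 4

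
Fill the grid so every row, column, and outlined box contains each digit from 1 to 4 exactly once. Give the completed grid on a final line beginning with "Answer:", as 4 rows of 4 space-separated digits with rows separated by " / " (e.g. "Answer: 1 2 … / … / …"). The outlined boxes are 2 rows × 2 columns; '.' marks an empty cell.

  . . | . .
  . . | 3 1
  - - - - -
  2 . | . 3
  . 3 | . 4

Step 1. [r2c1∈{4}] r2c1 is down to just 4 ⇒ r2c1=4.
Step 2. [r4c1∈{1}] r4c1 is down to just 1, so r4c1=1.
Step 3. [r1c4∈{2}] r1c4 is down to just 2. So r1c4=2.
Step 4. [r4c3∈{2}] r4c3 is down to just 2. So r4c3=2.
Step 5. [r2c2∈{2}] r2c2's peers cover all but 2. So r2c2=2.
Step 6. [r1c3∈{4}] r1c3 is down to just 4 ⇒ r1c3=4.
Step 7. [r1c2∈{1}] nothing but 1 survives at r1c2, so r1c2=1.
Step 8. [r3c2∈{4}] r3c2 is down to just 4, so r3c2=4.
Step 9. [r3c3∈{1}] only 1 remains possible at r3c3, so r3c3=1.
Step 10. [r1c1∈{3}] r1c1 is down to just 3 ⇒ r1c1=3.

Answer: 3 1 4 2 / 4 2 3 1 / 2 4 1 3 / 1 3 2 4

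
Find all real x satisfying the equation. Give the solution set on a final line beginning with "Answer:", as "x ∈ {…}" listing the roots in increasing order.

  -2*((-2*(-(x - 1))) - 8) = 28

Step 1. [-2*((-2*(-(x - 1))) - 8) = 28] LHS = -2·(…); ÷-2 both sides. So div: (-2*(-(x - 1))) - 8 = -14.
Step 2. [(-2*(-(x - 1))) - 8 = -14] the outer -8 inverts by adding 8, so sub: -2*(-(x - 1)) = -6.
Step 3. [-2*(-(x - 1)) = -6] divide by the outer -2 ⇒ div: -(x - 1) = 3.
Step 4. [-(x - 1) = 3] leading − — multiply by −1. So neg: x - 1 = -3.
Step 5. [x - 1 = -3] -1 is outermost — add 1 both sides, so sub: x = -2.

Answer: x ∈ {-2}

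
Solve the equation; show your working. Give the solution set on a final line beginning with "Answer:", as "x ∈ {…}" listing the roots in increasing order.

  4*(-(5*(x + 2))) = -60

Step 1. [4*(-(5*(x + 2))) = -60] 4·(inner) — divide through by 4. So div: -(5*(x + 2)) = -15.
Step 2. [-(5*(x + 2)) = -15] leading − — multiply by −1, so neg: 5*(x + 2) = 15.
Step 3. [5*(x + 2) = 15] leading coefficient 5: divide by 5, so div: x + 2 = 3.
Step 4. [x + 2 = 3] the outer +2 inverts by subtracting 2, so sub: x = 1.

Answer: x ∈ {1}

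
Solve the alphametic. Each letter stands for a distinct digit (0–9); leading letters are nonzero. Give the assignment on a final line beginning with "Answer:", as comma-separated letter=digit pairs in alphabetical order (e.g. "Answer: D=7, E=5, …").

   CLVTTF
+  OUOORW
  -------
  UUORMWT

Step 1. [col 1: F + W ≡ T (mod 10)] column 1 (F + W ≡ T (mod 10), carry-in 0) doesn't pin F yet; pick F=9 and continue ⇒ F=9.
Step 2. [U] adding two 6-digit numbers gives at most 6+1 digits, and here it does — U is that final carry and must be 1, so U=1.
Step 3. [col 1: F + W ≡ T (mod 10)] T=7 is one option consistent with column 1 (F + W ≡ T (mod 10), carry-in 0) — take it ⇒ T=7.
Step 4. [col 1: F + W ≡ T (mod 10)] in column 1 we have F+W≡T with carry-in 0; given F=9, T=7 and digits 1,7,9 already taken and all letters distinct, that pins W to 8, so W=8.
Step 5. [col 2: T + R ≡ W (mod 10)] from column 2 (T=7, W=8, carry-in 1, digits 1,7,8,9 already taken and all letters distinct): R must equal 0. So R=0.
Step 6. [col 3: T + O ≡ M (mod 10)] column 3 (T + O ≡ M (mod 10), carry-in 0) doesn't pin O yet; pick O=5 and continue ⇒ O=5.
Step 7. [col 3: T + O ≡ M (mod 10)] from column 3 (T=7, O=5, carry-in 0, digits 0,1,5,7,8,9 already taken and all letters distinct): M must equal 2. So M=2.
Step 8. [col 4: V + O ≡ R (mod 10)] column 4 reads V+O+carry(1)=R with O=5, R=0; with digits 0,1,2,5,7,8,9 already taken and all letters distinct, the only value for V is 4, so V=4.
Step 9. [col 5: L + U ≡ O (mod 10)] column 5: given U=1, O=5, carry-in 1, and digits 0,1,2,4,5,7,8,9 already taken and all letters distinct, L+U≡O (mod 10) forces L=3, so L=3.
Step 10. [col 6: C + O ≡ U (mod 10)] column 6: given O=5, U=1, carry-in 0, and digits 0,1,2,3,4,5,7,8,9 already taken and all letters distinct, C+O≡U (mod 10) forces C=6. So C=6.

Answer: C=6, F=9, L=3, M=2, O=5, R=0, T=7, U=1, V=4, W=8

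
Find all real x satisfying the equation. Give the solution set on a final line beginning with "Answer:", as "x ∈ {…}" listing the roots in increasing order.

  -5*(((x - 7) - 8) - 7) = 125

Step 1. [-5*(((x - 7) - 8) - 7) = 125] -5·(inner) — divide through by -5, so div: ((x - 7) - 8) - 7 = -25.
Step 2. [((x - 7) - 8) - 7 = -25] 7 comes off first (add 7) ⇒ sub: (x - 7) - 8 = -18.
Step 3. [(x - 7) - 8 = -18] the outer -8 inverts by adding 8. So sub: x - 7 = -10.
Step 4. [x - 7 = -10] peel the -7: add 7 from each side, so sub: x = -3.

Answer: x ∈ {-3}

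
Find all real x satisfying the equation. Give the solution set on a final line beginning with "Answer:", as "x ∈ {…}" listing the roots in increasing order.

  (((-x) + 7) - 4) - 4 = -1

Step 1. [(((-x) + 7) - 4) - 4 = -1] add 4: x sits inside (… - 4). So sub: ((-x) + 7) - 4 = 3.
Step 2. [((-x) + 7) - 4 = 3] peel the -4: add 4 from each side, so sub: (-x) + 7 = 7.
Step 3. [(-x) + 7 = 7] peel the +7: subtract 7 from each side. So sub: -x = 0.
Step 4. [-x = 0] leading − — multiply by −1. So neg: x = 0.

Answer: x ∈ {0}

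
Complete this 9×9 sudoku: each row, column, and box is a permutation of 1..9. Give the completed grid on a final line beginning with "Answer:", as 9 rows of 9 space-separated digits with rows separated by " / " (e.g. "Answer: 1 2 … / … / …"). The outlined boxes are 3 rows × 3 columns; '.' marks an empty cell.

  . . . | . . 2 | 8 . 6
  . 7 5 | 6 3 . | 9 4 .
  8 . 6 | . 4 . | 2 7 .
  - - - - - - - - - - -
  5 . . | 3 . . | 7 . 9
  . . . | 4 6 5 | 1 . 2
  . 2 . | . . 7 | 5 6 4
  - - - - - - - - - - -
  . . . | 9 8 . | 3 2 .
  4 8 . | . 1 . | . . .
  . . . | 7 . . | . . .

Step 1. [r2c9∈{1}] r2c9's peers cover all but 1 ⇒ r2c9=1.
Step 2. [r9c8∈{1,5,8,9}] in col 8, 1 fits only at r9c8. So r9c8=1.
Step 3. [r5c8∈{3,8}] box 6 places 3 nowhere but r5c8. So r5c8=3.
Step 4. [r5c2∈{9}] r5c2 is down to just 9. So r5c2=9.
Step 5. [r1c8∈{5}] r1c8 is down to just 5, so r1c8=5.
Step 6. [r1c4∈{1}] r1c4's peers cover all but 1. So r1c4=1.
Step 7. [r4c2∈{1,4,6}] in row 4, 6 fits only at r4c2, so r4c2=6.
Step 8. [r9c5∈{2,5}] col 5 places 5 nowhere but r9c5, so r9c5=5.
Step 9. [r9c2∈{3}] only 3 remains possible at r9c2 ⇒ r9c2=3.
Step 10. [r5c3∈{7,8}] in row 5, 8 fits only at r5c3. So r5c3=8.
Step 11. [r4c6∈{1,8}] in col 6, 1 fits only at r4c6 ⇒ r4c6=1.
Step 12. [r7c2∈{1,5}] across col 2, 5 lands solely at r7c2 ⇒ r7c2=5.
Step 13. [r7c9∈{7}] r7c9's peers cover all but 7. So r7c9=7.
Step 14. [r8c7∈{6}] nothing but 6 survives at r8c7. So r8c7=6.
Step 15. [r8c3∈{2,7,9}] in row 8, 7 fits only at r8c3. So r8c3=7.
Step 16. [r7c6∈{4,6}] row 7 places 4 nowhere but r7c6. So r7c6=4.
Step 17. [r7c3∈{1}] r7c3's peers cover all but 1, so r7c3=1.
Step 18. [r6c3∈{3}] r6c3 is down to just 3 ⇒ r6c3=3.
Step 19. [r9c3∈{2,9}] across col 3, 2 lands solely at r9c3, so r9c3=2.
Step 20. [r1c3∈{4,9}] col 3 places 9 nowhere but r1c3 ⇒ r1c3=9.
Step 21. [r9c6∈{6}] nothing but 6 survives at r9c6. So r9c6=6.
Step 22. [r3c6∈{9}] nothing but 9 survives at r3c6 ⇒ r3c6=9.
Step 23. [r1c2∈{4}] r1c2's peers cover all but 4 ⇒ r1c2=4.
Step 24. [r6c4∈{8}] nothing but 8 survives at r6c4. So r6c4=8.
Step 25. [r8c6∈{3}] r8c6 is down to just 3, so r8c6=3.
Step 26. [r2c6∈{8}] r2c6 is down to just 8, so r2c6=8.
Step 27. [r8c8∈{9}] nothing but 9 survives at r8c8. So r8c8=9.
Step 28. [r7c1∈{6}] nothing but 6 survives at r7c1, so r7c1=6.
Step 29. [r9c1∈{9}] r9c1 is down to just 9 ⇒ r9c1=9.
Step 30. [r3c2∈{1}] r3c2 has the single candidate 1, so r3c2=1.
Step 31. [r6c5∈{9}] r6c5 has the single candidate 9 ⇒ r6c5=9.
Step 32. [r1c1∈{3}] only 3 remains possible at r1c1 ⇒ r1c1=3.
Step 33. [r2c1∈{2}] only 2 remains possible at r2c1 ⇒ r2c1=2.
Step 34. [r4c3∈{4}] nothing but 4 survives at r4c3 ⇒ r4c3=4.
Step 35. [r5c1∈{7}] nothing but 7 survives at r5c1. So r5c1=7.
Step 36. [r9c9∈{8}] r9c9 has the single candidate 8, so r9c9=8.
Step 37. [r3c9∈{3}] r3c9's peers cover all but 3, so r3c9=3.
Step 38. [r1c5∈{7}] only 7 remains possible at r1c5. So r1c5=7.
Step 39. [r8c4∈{2}] only 2 remains possible at r8c4 ⇒ r8c4=2.
Step 40. [r4c8∈{8}] r4c8's peers cover all but 8 ⇒ r4c8=8.
Step 41. [r6c1∈{1}] r6c1 is down to just 1. So r6c1=1.
Step 42. [r9c7∈{4}] r9c7 has the single candidate 4. So r9c7=4.
Step 43. [r4c5∈{2}] nothing but 2 survives at r4c5, so r4c5=2.
Step 44. [r8c9∈{5}] nothing but 5 survives at r8c9 ⇒ r8c9=5.
Step 45. [r3c4∈{5}] nothing but 5 survives at r3c4. So r3c4=5.

Answer: 3 4 9 1 7 2 8 5 6 / 2 7 5 6 3 8 9 4 1 / 8 1 6 5 4 9 2 7 3 / 5 6 4 3 2 1 7 8 9 / 7 9 8 4 6 5 1 3 2 / 1 2 3 8 9 7 5 6 4 / 6 5 1 9 8 4 3 2 7 / 4 8 7 2 1 3 6 9 5 / 9 3 2 7 5 6 4 1 8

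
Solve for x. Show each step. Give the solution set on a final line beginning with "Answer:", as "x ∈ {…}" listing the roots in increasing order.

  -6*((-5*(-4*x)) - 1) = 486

Step 1. [-6*((-5*(-4*x)) - 1) = 486] leading coefficient -6: divide by -6, so div: (-5*(-4*x)) - 1 = -81.
Step 2. [(-5*(-4*x)) - 1 = -81] the outer -1 inverts by adding 1, so sub: -5*(-4*x) = -80.
Step 3. [-5*(-4*x) = -80] divide by the outer -5. So div: -4*x = 16.
Step 4. [-4*x = 16] leading coefficient -4: divide by -4, so div: x = -4.

Answer: x ∈ {-4}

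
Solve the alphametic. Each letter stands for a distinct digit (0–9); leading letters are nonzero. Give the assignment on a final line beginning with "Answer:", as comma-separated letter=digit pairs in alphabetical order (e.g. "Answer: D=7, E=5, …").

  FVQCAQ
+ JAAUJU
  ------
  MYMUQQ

Step 1. [col 1: Q + U ≡ Q (mod 10)] column 1: given nothing yet, carry-in 0, and all letters distinct, none taken yet, Q+U≡Q (mod 10) forces U=0. So U=0.
Step 2. [col 1: Q + U ≡ Q (mod 10)] Q=1 is one option consistent with column 1 (Q + U ≡ Q (mod 10), carry-in 0) — take it. So Q=1.
Step 3. [col 2: A + J ≡ Q (mod 10)] no forcing yet in column 2 (carry-in 0); J=5 is free and consistent — try it. So J=5.
Step 4. [col 2: A + J ≡ Q (mod 10)] column 2 reads A+J+carry(0)=Q with J=5, Q=1; with digits 0,1,5 already taken and all letters distinct, the only value for A is 6. So A=6.
Step 5. [col 3: C + U ≡ U (mod 10)] in column 3 we have C+U≡U with carry-in 1; given U=0 and digits 0,1,5,6 already taken and all letters distinct, that pins C to 9, so C=9.
Step 6. [col 4: Q + A ≡ M (mod 10)] from column 4 (Q=1, A=6, carry-in 1, digits 0,1,5,6,9 already taken and all letters distinct): M must equal 8 ⇒ M=8.
Step 7. [col 5: V + A ≡ Y (mod 10)] column 5 reads V+A+carry(0)=Y with A=6; with digits 0,1,5,6,8,9 already taken and all letters distinct, the only value for V is 7 ⇒ V=7.
Step 8. [col 5: V + A ≡ Y (mod 10)] column 5 reads V+A+carry(0)=Y with V=7, A=6; with digits 0,1,5,6,7,8,9 already taken and all letters distinct, the only value for Y is 3. So Y=3.
Step 9. [col 6: F + J ≡ M (mod 10)] from column 6 (J=5, M=8, carry-in 1, digits 0,1,3,5,6,7,8,9 already taken and all letters distinct): F must equal 2, so F=2.

Answer: A=6, C=9, F=2, J=5, M=8, Q=1, U=0, V=7, Y=3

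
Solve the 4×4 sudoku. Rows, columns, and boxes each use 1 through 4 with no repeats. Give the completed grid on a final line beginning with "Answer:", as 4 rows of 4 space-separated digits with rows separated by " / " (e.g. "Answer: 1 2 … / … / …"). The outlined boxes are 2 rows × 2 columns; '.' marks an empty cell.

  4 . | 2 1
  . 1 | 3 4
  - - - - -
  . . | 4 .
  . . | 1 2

Step 1. [r4c1∈{3}] r4c1's peers cover all but 3 ⇒ r4c1=3.
Step 2. [r3c1∈{1,2}] row 3 places 1 nowhere but r3c1. So r3c1=1.
Step 3. [r3c4∈{3}] r3c4 has the single candidate 3 ⇒ r3c4=3.
Step 4. [r3c2∈{2}] r3c2's peers cover all but 2, so r3c2=2.
Step 5. [r1c2∈{3}] r1c2 is down to just 3. So r1c2=3.
Step 6. [r2c1∈{2}] nothing but 2 survives at r2c1, so r2c1=2.
Step 7. [r4c2∈{4}] r4c2 has the single candidate 4, so r4c2=4.

Answer: 4 3 2 1 / 2 1 3 4 / 1 2 4 3 / 3 4 1 2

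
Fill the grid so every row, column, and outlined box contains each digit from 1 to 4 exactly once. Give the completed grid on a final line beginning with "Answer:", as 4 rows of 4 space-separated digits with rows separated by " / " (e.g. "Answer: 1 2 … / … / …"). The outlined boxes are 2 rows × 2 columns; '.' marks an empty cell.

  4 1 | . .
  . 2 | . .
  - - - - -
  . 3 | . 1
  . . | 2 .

Step 1. [r4c4∈{3,4}] in row 4, 3 fits only at r4c4 ⇒ r4c4=3.
Step 2. [r2c3∈{1,3,4}] 1 has one home in row 2: r2c3, so r2c3=1.
Step 3. [r2c1∈{3}] r2c1's peers cover all but 3. So r2c1=3.
Step 4. [r3c1∈{2}] r3c1 is down to just 2, so r3c1=2.
Step 5. [r1c3∈{3}] r1c3 is down to just 3. So r1c3=3.
Step 6. [r3c3∈{4}] r3c3 has the single candidate 4 ⇒ r3c3=4.
Step 7. [r2c4∈{4}] r2c4 is down to just 4, so r2c4=4.
Step 8. [r4c2∈{4}] r4c2 is down to just 4. So r4c2=4.
Step 9. [r4c1∈{1}] r4c1's peers cover all but 1. So r4c1=1.
Step 10. [r1c4∈{2}] r1c4's peers cover all but 2 ⇒ r1c4=2.

Answer: 4 1 3 2 / 3 2 1 4 / 2 3 4 1 / 1 4 2 3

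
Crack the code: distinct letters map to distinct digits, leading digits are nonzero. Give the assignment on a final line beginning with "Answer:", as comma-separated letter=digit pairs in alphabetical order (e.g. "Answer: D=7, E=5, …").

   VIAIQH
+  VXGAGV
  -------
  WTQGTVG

Step 1. [col 1: H + V ≡ G (mod 10)] column 1 (H + V ≡ G (mod 10), carry-in 0) doesn't pin V yet; pick V=7 and continue ⇒ V=7.
Step 2. [col 1: H + V ≡ G (mod 10)] column 1 (H + V ≡ G (mod 10), carry-in 0) doesn't pin G yet; pick G=9 and continue. So G=9.
Step 3. [W] adding two 6-digit numbers gives at most 6+1 digits, and here it does — W is that final carry and must be 1. So W=1.
Step 4. [col 1: H + V ≡ G (mod 10)] from column 1 (V=7, G=9, carry-in 0, digits 1,7,9 already taken and all letters distinct): H must equal 2. So H=2.
Step 5. [col 2: Q + G ≡ V (mod 10)] from column 2 (G=9, V=7, carry-in 0, digits 1,2,7,9 already taken and all letters distinct): Q must equal 8 ⇒ Q=8.
Step 6. [col 3: I + A ≡ T (mod 10)] A=0 is one option consistent with column 3 (I + A ≡ T (mod 10), carry-in 1) — take it ⇒ A=0.
Step 7. [col 3: I + A ≡ T (mod 10)] column 3 (I + A ≡ T (mod 10), carry-in 1) doesn't pin I yet; pick I=3 and continue. So I=3.
Step 8. [col 3: I + A ≡ T (mod 10)] column 3: given I=3, A=0, carry-in 1, and digits 0,1,2,3,7,8,9 already taken and all letters distinct, I+A≡T (mod 10) forces T=4. So T=4.
Step 9. [col 5: I + X ≡ Q (mod 10)] from column 5 (I=3, Q=8, carry-in 0, digits 0,1,2,3,4,7,8,9 already taken and all letters distinct): X must equal 5, so X=5.

Answer: A=0, G=9, H=2, I=3, Q=8, T=4, V=7, W=1, X=5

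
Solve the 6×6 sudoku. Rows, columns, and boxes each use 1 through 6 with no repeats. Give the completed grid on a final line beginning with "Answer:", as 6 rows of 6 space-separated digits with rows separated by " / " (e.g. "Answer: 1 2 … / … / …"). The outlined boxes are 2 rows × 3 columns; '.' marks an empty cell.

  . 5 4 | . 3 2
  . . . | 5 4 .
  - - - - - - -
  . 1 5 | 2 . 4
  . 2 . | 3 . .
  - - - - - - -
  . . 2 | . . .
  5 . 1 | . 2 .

Step 1. [r4c3∈{6}] r4c3 is down to just 6. So r4c3=6.
Step 2. [r2c1∈{1,2,3,6}] r2c1 is the only open cell in row 2 admitting 2, so r2c1=2.
Step 3. [r2c6∈{1,6}] across row 2, 1 lands solely at r2c6, so r2c6=1.
Step 4. [r2c2∈{3,6}] row 2 places 6 nowhere but r2c2. So r2c2=6.
Step 5. [r5c1∈{3,4,6}] r5c1 is the only open cell in col 1 admitting 6 ⇒ r5c1=6.
Step 6. [r6c6∈{3,6}] in col 6, 6 fits only at r6c6, so r6c6=6.
Step 7. [r5c4∈{1,4}] in col 4, 1 fits only at r5c4, so r5c4=1.
Step 8. [r5c2∈{3,4}] row 5 places 4 nowhere but r5c2. So r5c2=4.
Step 9. [r4c6∈{5}] r4c6 has the single candidate 5. So r4c6=5.
Step 10. [r3c5∈{6}] r3c5 is down to just 6 ⇒ r3c5=6.
Step 11. [r6c2∈{3}] nothing but 3 survives at r6c2, so r6c2=3.
Step 12. [r2c3∈{3}] r2c3's peers cover all but 3 ⇒ r2c3=3.
Step 13. [r4c5∈{1}] nothing but 1 survives at r4c5. So r4c5=1.
Step 14. [r5c5∈{5}] r5c5 is down to just 5, so r5c5=5.
Step 15. [r5c6∈{3}] r5c6 has the single candidate 3, so r5c6=3.
Step 16. [r3c1∈{3}] only 3 remains possible at r3c1 ⇒ r3c1=3.
Step 17. [r6c4∈{4}] nothing but 4 survives at r6c4, so r6c4=4.
Step 18. [r1c4∈{6}] only 6 remains possible at r1c4 ⇒ r1c4=6.
Step 19. [r1c1∈{1}] nothing but 1 survives at r1c1 ⇒ r1c1=1.
Step 20. [r4c1∈{4}] r4c1 is down to just 4, so r4c1=4.

Answer: 1 5 4 6 3 2 / 2 6 3 5 4 1 / 3 1 5 2 6 4 / 4 2 6 3 1 5 / 6 4 2 1 5 3 / 5 3 1 4 2 6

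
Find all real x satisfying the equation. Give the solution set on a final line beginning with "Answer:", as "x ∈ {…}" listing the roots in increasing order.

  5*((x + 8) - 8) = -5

Step 1. [5*((x + 8) - 8) = -5] 5 out front; divide by 5. So div: (x + 8) - 8 = -1.
Step 2. [(x + 8) - 8 = -1] the outer -8 inverts by adding 8, so sub: x + 8 = 7.
Step 3. [x + 8 = 7] subtract 8: x sits inside (… + 8), so sub: x = -1.

Answer: x ∈ {-1}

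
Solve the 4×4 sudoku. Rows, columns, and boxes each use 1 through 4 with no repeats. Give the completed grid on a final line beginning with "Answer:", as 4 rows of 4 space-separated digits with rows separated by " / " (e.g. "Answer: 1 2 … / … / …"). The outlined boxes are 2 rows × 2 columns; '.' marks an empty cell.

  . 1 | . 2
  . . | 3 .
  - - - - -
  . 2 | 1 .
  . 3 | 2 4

Step 1. [r3c1∈{4}] nothing but 4 survives at r3c1 ⇒ r3c1=4.
Step 2. [r4c1∈{1}] r4c1's peers cover all but 1, so r4c1=1.
Step 3. [r3c4∈{3}] r3c4 is down to just 3. So r3c4=3.
Step 4. [r1c3∈{4}] r1c3's peers cover all but 4. So r1c3=4.
Step 5. [r2c1∈{2}] nothing but 2 survives at r2c1 ⇒ r2c1=2.
Step 6. [r1c1∈{3}] r1c1 has the single candidate 3, so r1c1=3.
Step 7. [r2c2∈{4}] nothing but 4 survives at r2c2 ⇒ r2c2=4.
Step 8. [r2c4∈{1}] r2c4 has the single candidate 1, so r2c4=1.

Answer: 3 1 4 2 / 2 4 3 1 / 4 2 1 3 / 1 3 2 4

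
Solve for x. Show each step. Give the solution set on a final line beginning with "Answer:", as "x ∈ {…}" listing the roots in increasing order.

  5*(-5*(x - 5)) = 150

Step 1. [5*(-5*(x - 5)) = 150] 5 out front; divide by 5. So div: -5*(x - 5) = 30.
Step 2. [-5*(x - 5) = 30] -5 out front; divide by -5. So div: x - 5 = -6.
Step 3. [x - 5 = -6] the outer -5 inverts by adding 5 ⇒ sub: x = -1.

Answer: x ∈ {-1}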